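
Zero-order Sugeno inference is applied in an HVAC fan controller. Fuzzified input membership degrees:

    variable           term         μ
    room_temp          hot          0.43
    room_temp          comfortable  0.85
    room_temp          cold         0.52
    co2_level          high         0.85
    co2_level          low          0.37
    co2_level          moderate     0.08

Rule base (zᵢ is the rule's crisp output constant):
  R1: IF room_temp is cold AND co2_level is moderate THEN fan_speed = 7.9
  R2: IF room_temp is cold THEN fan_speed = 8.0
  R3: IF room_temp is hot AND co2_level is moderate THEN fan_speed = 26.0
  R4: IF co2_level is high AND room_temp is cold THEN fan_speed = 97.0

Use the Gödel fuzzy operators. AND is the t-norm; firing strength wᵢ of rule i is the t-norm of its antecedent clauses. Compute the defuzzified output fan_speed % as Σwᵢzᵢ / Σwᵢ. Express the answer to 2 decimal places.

47.76

R1 (z=7.9): cold=0.52, moderate=0.08; AND[min(a, b)] → w = 0.08
R2 (z=8.0): cold=0.52 → w = 0.52
R3 (z=26.0): hot=0.43, moderate=0.08; AND[min(a, b)] → w = 0.08
R4 (z=97.0): high=0.85, cold=0.52; AND[min(a, b)] → w = 0.52
Weighted average = (0.08·7.9 + 0.52·8.0 + 0.08·26.0 + 0.52·97.0) / (0.08 + 0.52 + 0.08 + 0.52)
  = 57.3120 / 1.2000 = 47.76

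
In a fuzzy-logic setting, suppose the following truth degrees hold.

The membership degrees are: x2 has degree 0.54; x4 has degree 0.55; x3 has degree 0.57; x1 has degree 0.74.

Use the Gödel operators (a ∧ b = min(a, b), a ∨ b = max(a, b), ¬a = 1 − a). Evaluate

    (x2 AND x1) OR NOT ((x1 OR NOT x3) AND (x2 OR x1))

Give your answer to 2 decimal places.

x2 AND x1 = min(a, b) on (0.54, 0.74) = 0.54
NOT x3 = 1 − 0.57 = 0.43
x1 OR NOT x3 = max(a, b) on (0.74, 0.43) = 0.74
x2 OR x1 = max(a, b) on (0.54, 0.74) = 0.74
(x1 OR NOT x3) AND (x2 OR x1) = min(a, b) on (0.74, 0.74) = 0.74
NOT ((x1 OR NOT x3) AND (x2 OR x1)) = 1 − 0.74 = 0.26
(x2 AND x1) OR NOT ((x1 OR NOT x3) AND (x2 OR x1)) = max(a, b) on (0.54, 0.26) = 0.54

0.54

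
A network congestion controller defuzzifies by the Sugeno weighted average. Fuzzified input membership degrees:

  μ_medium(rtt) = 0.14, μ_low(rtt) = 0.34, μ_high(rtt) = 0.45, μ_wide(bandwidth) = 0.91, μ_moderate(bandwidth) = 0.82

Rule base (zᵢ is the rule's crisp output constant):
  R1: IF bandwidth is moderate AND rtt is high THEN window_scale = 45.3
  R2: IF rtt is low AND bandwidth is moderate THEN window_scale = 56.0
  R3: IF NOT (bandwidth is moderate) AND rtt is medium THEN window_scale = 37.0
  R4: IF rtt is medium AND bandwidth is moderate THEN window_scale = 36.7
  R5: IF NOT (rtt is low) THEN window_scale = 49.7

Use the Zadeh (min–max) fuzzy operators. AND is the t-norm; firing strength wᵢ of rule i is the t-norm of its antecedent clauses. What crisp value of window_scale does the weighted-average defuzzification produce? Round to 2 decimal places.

47.71

R1 (z=45.3): moderate=0.82, high=0.45; AND[min(a, b)] → w = 0.45
R2 (z=56.0): low=0.34, moderate=0.82; AND[min(a, b)] → w = 0.34
R3 (z=37.0): ¬moderate=1−0.82=0.18, medium=0.14; AND[min(a, b)] → w = 0.14
R4 (z=36.7): medium=0.14, moderate=0.82; AND[min(a, b)] → w = 0.14
R5 (z=49.7): ¬low=1−0.34=0.66 → w = 0.66
Weighted average = (0.45·45.3 + 0.34·56.0 + 0.14·37.0 + 0.14·36.7 + 0.66·49.7) / (0.45 + 0.34 + 0.14 + 0.14 + 0.66)
  = 82.5450 / 1.7300 = 47.71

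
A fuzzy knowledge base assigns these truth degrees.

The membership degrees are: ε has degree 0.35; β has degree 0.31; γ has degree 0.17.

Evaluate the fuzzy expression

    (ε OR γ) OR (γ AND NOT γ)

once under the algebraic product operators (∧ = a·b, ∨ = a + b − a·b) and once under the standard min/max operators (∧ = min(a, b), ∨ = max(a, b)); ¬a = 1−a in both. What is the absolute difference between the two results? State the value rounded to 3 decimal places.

Under algebraic product:
  ε OR γ = a + b − a·b on (0.3500, 0.1700) = 0.4605
  NOT γ = 1 − 0.1700 = 0.8300
  γ AND NOT γ = a·b on (0.1700, 0.8300) = 0.1411
  (ε OR γ) OR (γ AND NOT γ) = a + b − a·b on (0.4605, 0.1411) = 0.5366
  → value = 0.5366
Under standard min/max:
  ε OR γ = max(a, b) on (0.35, 0.17) = 0.35
  NOT γ = 1 − 0.17 = 0.83
  γ AND NOT γ = min(a, b) on (0.17, 0.83) = 0.17
  (ε OR γ) OR (γ AND NOT γ) = max(a, b) on (0.35, 0.17) = 0.35
  → value = 0.3500
|0.5366 − 0.3500| = 0.187

0.187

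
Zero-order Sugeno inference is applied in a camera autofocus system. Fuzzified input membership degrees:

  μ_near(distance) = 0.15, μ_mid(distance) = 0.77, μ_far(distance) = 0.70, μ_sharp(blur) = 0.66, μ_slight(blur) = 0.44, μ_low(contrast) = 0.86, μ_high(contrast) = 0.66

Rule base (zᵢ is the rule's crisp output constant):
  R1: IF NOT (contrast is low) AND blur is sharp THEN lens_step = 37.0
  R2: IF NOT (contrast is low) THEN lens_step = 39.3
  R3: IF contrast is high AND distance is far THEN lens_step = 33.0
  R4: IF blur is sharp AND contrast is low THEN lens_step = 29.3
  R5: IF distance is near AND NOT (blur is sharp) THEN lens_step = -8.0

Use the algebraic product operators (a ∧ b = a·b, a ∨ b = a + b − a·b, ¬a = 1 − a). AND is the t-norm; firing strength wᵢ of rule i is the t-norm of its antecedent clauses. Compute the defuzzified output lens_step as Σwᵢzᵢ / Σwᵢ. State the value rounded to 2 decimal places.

R1 (z=37.0): ¬low=1−0.86=0.14, sharp=0.66; AND[a·b] → w = 0.0924
R2 (z=39.3): ¬low=1−0.86=0.14 → w = 0.1400
R3 (z=33.0): high=0.66, far=0.70; AND[a·b] → w = 0.4620
R4 (z=29.3): sharp=0.66, low=0.86; AND[a·b] → w = 0.5676
R5 (z=-8.0): near=0.15, ¬sharp=1−0.66=0.34; AND[a·b] → w = 0.0510
Weighted average = (0.0924·37.0 + 0.1400·39.3 + 0.4620·33.0 + 0.5676·29.3 + 0.0510·-8.0) / (0.0924 + 0.1400 + 0.4620 + 0.5676 + 0.0510)
  = 40.3895 / 1.3130 = 30.76

30.76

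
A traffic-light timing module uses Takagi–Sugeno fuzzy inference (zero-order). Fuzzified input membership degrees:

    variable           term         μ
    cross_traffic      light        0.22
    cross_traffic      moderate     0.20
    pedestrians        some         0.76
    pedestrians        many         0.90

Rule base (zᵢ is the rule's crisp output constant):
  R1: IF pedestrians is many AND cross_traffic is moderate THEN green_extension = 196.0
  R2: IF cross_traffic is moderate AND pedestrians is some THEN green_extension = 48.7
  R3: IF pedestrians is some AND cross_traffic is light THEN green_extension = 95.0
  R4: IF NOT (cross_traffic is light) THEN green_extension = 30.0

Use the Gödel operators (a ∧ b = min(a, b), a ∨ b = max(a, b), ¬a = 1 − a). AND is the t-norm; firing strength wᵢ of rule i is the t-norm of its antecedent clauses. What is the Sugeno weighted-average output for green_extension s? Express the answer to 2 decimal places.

66.60

R1 (z=196.0): many=0.90, moderate=0.20; AND[min(a, b)] → w = 0.20
R2 (z=48.7): moderate=0.20, some=0.76; AND[min(a, b)] → w = 0.20
R3 (z=95.0): some=0.76, light=0.22; AND[min(a, b)] → w = 0.22
R4 (z=30.0): ¬light=1−0.22=0.78 → w = 0.78
Weighted average = (0.20·196.0 + 0.20·48.7 + 0.22·95.0 + 0.78·30.0) / (0.20 + 0.20 + 0.22 + 0.78)
  = 93.2400 / 1.4000 = 66.60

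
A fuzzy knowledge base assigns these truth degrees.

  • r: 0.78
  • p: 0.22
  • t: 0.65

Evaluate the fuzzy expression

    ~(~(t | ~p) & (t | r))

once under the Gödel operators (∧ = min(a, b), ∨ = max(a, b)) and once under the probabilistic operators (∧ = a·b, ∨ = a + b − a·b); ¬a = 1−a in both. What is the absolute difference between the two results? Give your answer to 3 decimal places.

Under Gödel:
  ~p = 1 − 0.22 = 0.78
  t | ~p = max(a, b) on (0.65, 0.78) = 0.78
  ~(t | ~p) = 1 − 0.78 = 0.22
  t | r = max(a, b) on (0.65, 0.78) = 0.78
  ~(t | ~p) & (t | r) = min(a, b) on (0.22, 0.78) = 0.22
  ~(~(t | ~p) & (t | r)) = 1 − 0.22 = 0.78
  → value = 0.7800
Under probabilistic:
  ~p = 1 − 0.2200 = 0.7800
  t | ~p = a + b − a·b on (0.6500, 0.7800) = 0.9230
  ~(t | ~p) = 1 − 0.9230 = 0.0770
  t | r = a + b − a·b on (0.6500, 0.7800) = 0.9230
  ~(t | ~p) & (t | r) = a·b on (0.0770, 0.9230) = 0.0711
  ~(~(t | ~p) & (t | r)) = 1 − 0.0711 = 0.9289
  → value = 0.9289
|0.7800 − 0.9289| = 0.149

0.149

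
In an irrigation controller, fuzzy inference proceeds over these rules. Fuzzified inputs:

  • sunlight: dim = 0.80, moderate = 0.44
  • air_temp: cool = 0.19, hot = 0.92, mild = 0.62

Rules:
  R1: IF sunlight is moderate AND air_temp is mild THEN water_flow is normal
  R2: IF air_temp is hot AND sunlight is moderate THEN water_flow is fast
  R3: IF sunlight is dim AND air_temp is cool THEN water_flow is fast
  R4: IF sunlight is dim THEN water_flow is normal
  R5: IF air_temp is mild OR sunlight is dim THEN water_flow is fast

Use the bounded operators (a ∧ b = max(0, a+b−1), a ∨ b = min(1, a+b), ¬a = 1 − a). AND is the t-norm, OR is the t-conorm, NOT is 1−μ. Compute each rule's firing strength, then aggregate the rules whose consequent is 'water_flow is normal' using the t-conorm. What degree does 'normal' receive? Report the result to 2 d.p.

0.86

R1: moderate=0.44, mild=0.62; AND[max(0, a+b−1)] → w = 0.06
R2: hot=0.92, moderate=0.44; AND[max(0, a+b−1)] → w = 0.36
R3: dim=0.80, cool=0.19; AND[max(0, a+b−1)] → w = 0.00
R4: dim=0.80 → w = 0.80
R5: mild=0.62, dim=0.80; OR[min(1, a+b)] → w = 1.00
Rules with consequent 'normal': {R1, R4} → strengths 0.06, 0.80
Aggregate via t-conorm [min(1, a+b)]: 0.86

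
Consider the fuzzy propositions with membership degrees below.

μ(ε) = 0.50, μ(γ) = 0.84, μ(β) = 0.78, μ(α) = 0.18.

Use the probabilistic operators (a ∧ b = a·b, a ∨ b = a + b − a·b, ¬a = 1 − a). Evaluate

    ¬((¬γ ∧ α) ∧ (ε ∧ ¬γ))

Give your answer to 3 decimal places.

¬γ = 1 − 0.8400 = 0.1600
¬γ ∧ α = a·b on (0.1600, 0.1800) = 0.0288
¬γ = 1 − 0.8400 = 0.1600
ε ∧ ¬γ = a·b on (0.5000, 0.1600) = 0.0800
(¬γ ∧ α) ∧ (ε ∧ ¬γ) = a·b on (0.0288, 0.0800) = 0.0023
¬((¬γ ∧ α) ∧ (ε ∧ ¬γ)) = 1 − 0.0023 = 0.9977

0.998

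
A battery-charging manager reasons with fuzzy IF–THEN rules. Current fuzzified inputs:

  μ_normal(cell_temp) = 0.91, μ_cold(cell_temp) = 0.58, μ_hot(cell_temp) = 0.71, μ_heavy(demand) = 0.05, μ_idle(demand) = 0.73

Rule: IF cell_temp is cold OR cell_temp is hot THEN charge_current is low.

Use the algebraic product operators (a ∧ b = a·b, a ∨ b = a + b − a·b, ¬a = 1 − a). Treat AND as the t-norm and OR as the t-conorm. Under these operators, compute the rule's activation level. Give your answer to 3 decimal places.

0.878

firing strength: cold=0.58, hot=0.71; OR[a + b − a·b] → w = 0.8782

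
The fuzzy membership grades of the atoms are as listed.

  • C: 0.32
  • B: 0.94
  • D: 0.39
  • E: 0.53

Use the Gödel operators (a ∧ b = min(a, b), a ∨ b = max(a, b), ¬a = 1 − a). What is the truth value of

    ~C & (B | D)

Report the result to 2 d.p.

~C = 1 − 0.32 = 0.68
B | D = max(a, b) on (0.94, 0.39) = 0.94
~C & (B | D) = min(a, b) on (0.68, 0.94) = 0.68

0.68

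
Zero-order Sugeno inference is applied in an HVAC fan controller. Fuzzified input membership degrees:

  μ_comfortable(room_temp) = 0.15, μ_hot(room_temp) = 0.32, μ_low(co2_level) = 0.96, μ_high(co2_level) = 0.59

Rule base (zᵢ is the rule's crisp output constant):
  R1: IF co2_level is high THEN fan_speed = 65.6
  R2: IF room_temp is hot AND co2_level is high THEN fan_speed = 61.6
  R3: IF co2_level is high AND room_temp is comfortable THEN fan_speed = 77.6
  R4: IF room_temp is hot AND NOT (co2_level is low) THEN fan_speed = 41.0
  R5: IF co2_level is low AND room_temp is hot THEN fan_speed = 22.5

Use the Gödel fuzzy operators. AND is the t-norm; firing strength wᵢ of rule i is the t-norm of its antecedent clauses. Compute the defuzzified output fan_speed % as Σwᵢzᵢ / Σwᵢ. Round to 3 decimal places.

55.561

R1 (z=65.6): high=0.59 → w = 0.59
R2 (z=61.6): hot=0.32, high=0.59; AND[min(a, b)] → w = 0.32
R3 (z=77.6): high=0.59, comfortable=0.15; AND[min(a, b)] → w = 0.15
R4 (z=41.0): hot=0.32, ¬low=1−0.96=0.04; AND[min(a, b)] → w = 0.04
R5 (z=22.5): low=0.96, hot=0.32; AND[min(a, b)] → w = 0.32
Weighted average = (0.59·65.6 + 0.32·61.6 + 0.15·77.6 + 0.04·41.0 + 0.32·22.5) / (0.59 + 0.32 + 0.15 + 0.04 + 0.32)
  = 78.8960 / 1.4200 = 55.561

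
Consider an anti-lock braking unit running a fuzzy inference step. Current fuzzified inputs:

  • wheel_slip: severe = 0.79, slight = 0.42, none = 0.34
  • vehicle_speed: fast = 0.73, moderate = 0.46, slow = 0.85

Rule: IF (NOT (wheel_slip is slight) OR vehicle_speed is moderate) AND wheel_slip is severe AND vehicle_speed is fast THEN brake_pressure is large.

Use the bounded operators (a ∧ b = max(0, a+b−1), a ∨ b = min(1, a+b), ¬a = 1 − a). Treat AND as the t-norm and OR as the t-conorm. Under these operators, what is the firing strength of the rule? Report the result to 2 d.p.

firing strength: (¬slight=1−0.42=0.58 OR moderate=0.46) = 1.00; AND[max(0, a+b−1)] with severe=0.79, fast=0.73 → w = 0.52

0.52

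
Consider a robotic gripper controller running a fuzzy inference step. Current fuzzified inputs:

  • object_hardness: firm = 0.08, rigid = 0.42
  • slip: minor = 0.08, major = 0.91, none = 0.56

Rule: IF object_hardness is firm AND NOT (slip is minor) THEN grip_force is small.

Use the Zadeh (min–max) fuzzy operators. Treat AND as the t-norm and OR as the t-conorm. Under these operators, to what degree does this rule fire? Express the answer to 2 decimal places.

0.08

firing strength: firm=0.08, ¬minor=1−0.08=0.92; AND[min(a, b)] → w = 0.08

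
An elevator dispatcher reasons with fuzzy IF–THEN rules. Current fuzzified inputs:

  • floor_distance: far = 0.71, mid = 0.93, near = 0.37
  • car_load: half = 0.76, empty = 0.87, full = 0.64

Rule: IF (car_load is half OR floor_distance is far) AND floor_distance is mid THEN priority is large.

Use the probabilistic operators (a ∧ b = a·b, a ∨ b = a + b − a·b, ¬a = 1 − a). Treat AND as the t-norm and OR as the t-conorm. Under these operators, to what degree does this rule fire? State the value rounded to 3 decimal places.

0.865

firing strength: (half=0.76 OR far=0.71) = 0.9304; AND[a·b] with mid=0.93 → w = 0.8653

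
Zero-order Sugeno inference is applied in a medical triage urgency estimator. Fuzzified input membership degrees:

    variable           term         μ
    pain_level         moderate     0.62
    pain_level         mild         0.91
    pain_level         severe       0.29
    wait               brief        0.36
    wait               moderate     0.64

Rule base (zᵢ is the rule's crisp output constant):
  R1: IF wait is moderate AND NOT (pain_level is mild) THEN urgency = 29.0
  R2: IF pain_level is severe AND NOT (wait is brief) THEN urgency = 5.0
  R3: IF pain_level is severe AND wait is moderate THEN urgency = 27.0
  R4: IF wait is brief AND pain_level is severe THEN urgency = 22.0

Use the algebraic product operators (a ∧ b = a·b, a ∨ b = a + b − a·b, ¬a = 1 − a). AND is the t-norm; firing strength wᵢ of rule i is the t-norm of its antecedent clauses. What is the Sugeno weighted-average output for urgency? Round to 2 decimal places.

R1 (z=29.0): moderate=0.64, ¬mild=1−0.91=0.09; AND[a·b] → w = 0.0576
R2 (z=5.0): severe=0.29, ¬brief=1−0.36=0.64; AND[a·b] → w = 0.1856
R3 (z=27.0): severe=0.29, moderate=0.64; AND[a·b] → w = 0.1856
R4 (z=22.0): brief=0.36, severe=0.29; AND[a·b] → w = 0.1044
Weighted average = (0.0576·29.0 + 0.1856·5.0 + 0.1856·27.0 + 0.1044·22.0) / (0.0576 + 0.1856 + 0.1856 + 0.1044)
  = 9.9064 / 0.5332 = 18.58

18.58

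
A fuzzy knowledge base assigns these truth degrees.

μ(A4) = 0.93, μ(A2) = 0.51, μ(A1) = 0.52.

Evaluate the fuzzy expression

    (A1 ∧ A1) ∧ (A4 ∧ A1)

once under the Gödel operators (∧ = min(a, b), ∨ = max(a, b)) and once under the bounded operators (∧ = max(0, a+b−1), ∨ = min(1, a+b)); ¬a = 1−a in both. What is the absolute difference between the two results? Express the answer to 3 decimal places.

0.520

Under Gödel:
  A1 ∧ A1 = min(a, b) on (0.52, 0.52) = 0.52
  A4 ∧ A1 = min(a, b) on (0.93, 0.52) = 0.52
  (A1 ∧ A1) ∧ (A4 ∧ A1) = min(a, b) on (0.52, 0.52) = 0.52
  → value = 0.5200
Under bounded:
  A1 ∧ A1 = max(0, a+b−1) on (0.52, 0.52) = 0.04
  A4 ∧ A1 = max(0, a+b−1) on (0.93, 0.52) = 0.45
  (A1 ∧ A1) ∧ (A4 ∧ A1) = max(0, a+b−1) on (0.04, 0.45) = 0.00
  → value = 0.0000
|0.5200 − 0.0000| = 0.520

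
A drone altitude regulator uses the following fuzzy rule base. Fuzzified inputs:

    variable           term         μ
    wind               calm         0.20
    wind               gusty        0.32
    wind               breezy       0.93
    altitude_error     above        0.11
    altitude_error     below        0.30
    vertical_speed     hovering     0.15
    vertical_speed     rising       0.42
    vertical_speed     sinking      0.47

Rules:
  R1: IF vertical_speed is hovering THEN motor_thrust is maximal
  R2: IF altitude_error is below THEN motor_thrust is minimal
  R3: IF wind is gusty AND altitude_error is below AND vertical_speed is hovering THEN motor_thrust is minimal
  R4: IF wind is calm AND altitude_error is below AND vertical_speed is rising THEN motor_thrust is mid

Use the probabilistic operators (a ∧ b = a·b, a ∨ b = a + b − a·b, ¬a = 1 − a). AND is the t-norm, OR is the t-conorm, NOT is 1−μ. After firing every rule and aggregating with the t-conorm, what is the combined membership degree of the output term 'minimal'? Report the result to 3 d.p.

0.310

R1: hovering=0.15 → w = 0.1500
R2: below=0.30 → w = 0.3000
R3: gusty=0.32, below=0.30, hovering=0.15; AND[a·b] → w = 0.0144
R4: calm=0.20, below=0.30, rising=0.42; AND[a·b] → w = 0.0252
Rules with consequent 'minimal': {R2, R3} → strengths 0.3000, 0.0144
Aggregate via t-conorm [a + b − a·b]: 0.3101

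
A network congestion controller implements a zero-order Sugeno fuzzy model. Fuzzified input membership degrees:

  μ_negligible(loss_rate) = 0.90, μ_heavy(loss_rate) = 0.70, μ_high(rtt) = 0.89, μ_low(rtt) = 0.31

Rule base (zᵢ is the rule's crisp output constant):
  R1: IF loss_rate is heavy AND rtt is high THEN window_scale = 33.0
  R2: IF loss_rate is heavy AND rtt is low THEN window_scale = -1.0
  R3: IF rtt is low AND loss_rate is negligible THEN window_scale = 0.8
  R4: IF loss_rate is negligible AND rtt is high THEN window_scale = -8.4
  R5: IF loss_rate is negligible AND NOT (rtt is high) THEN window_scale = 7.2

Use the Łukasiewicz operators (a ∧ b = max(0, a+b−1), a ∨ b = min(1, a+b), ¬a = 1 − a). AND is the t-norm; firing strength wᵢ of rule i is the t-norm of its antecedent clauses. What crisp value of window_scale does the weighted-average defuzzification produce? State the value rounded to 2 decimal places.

8.11

R1 (z=33.0): heavy=0.70, high=0.89; AND[max(0, a+b−1)] → w = 0.59
R2 (z=-1.0): heavy=0.70, low=0.31; AND[max(0, a+b−1)] → w = 0.01
R3 (z=0.8): low=0.31, negligible=0.90; AND[max(0, a+b−1)] → w = 0.21
R4 (z=-8.4): negligible=0.90, high=0.89; AND[max(0, a+b−1)] → w = 0.79
R5 (z=7.2): negligible=0.90, ¬high=1−0.89=0.11; AND[max(0, a+b−1)] → w = 0.01
Weighted average = (0.59·33.0 + 0.01·-1.0 + 0.21·0.8 + 0.79·-8.4 + 0.01·7.2) / (0.59 + 0.01 + 0.21 + 0.79 + 0.01)
  = 13.0640 / 1.6100 = 8.11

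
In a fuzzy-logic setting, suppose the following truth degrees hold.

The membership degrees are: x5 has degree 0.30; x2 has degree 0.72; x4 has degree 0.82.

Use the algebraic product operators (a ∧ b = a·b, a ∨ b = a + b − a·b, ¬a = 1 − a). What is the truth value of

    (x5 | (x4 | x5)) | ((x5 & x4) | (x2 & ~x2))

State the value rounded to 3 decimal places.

x4 | x5 = a + b − a·b on (0.8200, 0.3000) = 0.8740
x5 | (x4 | x5) = a + b − a·b on (0.3000, 0.8740) = 0.9118
x5 & x4 = a·b on (0.3000, 0.8200) = 0.2460
~x2 = 1 − 0.7200 = 0.2800
x2 & ~x2 = a·b on (0.7200, 0.2800) = 0.2016
(x5 & x4) | (x2 & ~x2) = a + b − a·b on (0.2460, 0.2016) = 0.3980
(x5 | (x4 | x5)) | ((x5 & x4) | (x2 & ~x2)) = a + b − a·b on (0.9118, 0.3980) = 0.9469

0.947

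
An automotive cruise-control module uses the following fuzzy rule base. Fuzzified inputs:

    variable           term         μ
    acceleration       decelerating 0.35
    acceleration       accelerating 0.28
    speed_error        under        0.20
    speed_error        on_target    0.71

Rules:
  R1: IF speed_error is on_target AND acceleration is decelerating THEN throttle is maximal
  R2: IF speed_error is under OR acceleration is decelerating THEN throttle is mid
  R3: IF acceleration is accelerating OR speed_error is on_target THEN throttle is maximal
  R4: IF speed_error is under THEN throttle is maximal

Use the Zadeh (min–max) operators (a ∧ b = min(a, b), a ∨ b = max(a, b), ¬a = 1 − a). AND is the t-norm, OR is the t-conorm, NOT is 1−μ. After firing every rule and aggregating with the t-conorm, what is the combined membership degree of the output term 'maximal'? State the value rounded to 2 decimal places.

0.71

R1: on_target=0.71, decelerating=0.35; AND[min(a, b)] → w = 0.35
R2: under=0.20, decelerating=0.35; OR[max(a, b)] → w = 0.35
R3: accelerating=0.28, on_target=0.71; OR[max(a, b)] → w = 0.71
R4: under=0.20 → w = 0.20
Rules with consequent 'maximal': {R1, R3, R4} → strengths 0.35, 0.71, 0.20
Aggregate via t-conorm [max(a, b)]: 0.71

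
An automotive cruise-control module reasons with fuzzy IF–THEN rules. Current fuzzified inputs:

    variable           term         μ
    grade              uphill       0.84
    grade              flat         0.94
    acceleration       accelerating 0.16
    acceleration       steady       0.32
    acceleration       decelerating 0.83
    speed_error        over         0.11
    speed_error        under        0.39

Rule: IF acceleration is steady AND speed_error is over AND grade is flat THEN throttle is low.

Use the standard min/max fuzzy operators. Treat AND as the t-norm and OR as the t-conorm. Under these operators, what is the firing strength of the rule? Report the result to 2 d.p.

0.11

firing strength: steady=0.32, over=0.11, flat=0.94; AND[min(a, b)] → w = 0.11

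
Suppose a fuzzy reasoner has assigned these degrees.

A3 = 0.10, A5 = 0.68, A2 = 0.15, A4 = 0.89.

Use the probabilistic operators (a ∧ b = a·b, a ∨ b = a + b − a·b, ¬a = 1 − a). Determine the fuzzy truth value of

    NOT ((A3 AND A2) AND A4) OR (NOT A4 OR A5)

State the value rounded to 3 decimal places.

0.996

A3 AND A2 = a·b on (0.1000, 0.1500) = 0.0150
(A3 AND A2) AND A4 = a·b on (0.0150, 0.8900) = 0.0133
NOT ((A3 AND A2) AND A4) = 1 − 0.0133 = 0.9867
NOT A4 = 1 − 0.8900 = 0.1100
NOT A4 OR A5 = a + b − a·b on (0.1100, 0.6800) = 0.7152
NOT ((A3 AND A2) AND A4) OR (NOT A4 OR A5) = a + b − a·b on (0.9867, 0.7152) = 0.9962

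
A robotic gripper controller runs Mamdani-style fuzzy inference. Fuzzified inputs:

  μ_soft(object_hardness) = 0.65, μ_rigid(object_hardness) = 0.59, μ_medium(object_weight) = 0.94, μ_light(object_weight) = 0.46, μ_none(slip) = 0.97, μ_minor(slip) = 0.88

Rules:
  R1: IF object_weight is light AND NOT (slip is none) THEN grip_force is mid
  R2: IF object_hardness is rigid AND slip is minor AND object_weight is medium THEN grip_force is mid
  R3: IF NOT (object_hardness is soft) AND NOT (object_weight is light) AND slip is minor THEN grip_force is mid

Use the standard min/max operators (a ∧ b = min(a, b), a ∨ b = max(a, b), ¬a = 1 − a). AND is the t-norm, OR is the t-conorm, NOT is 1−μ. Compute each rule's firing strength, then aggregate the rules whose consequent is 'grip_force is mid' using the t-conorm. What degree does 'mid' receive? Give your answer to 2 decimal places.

0.59

R1: light=0.46, ¬none=1−0.97=0.03; AND[min(a, b)] → w = 0.03
R2: rigid=0.59, minor=0.88, medium=0.94; AND[min(a, b)] → w = 0.59
R3: ¬soft=1−0.65=0.35, ¬light=1−0.46=0.54, minor=0.88; AND[min(a, b)] → w = 0.35
Rules with consequent 'mid': {R1, R2, R3} → strengths 0.03, 0.59, 0.35
Aggregate via t-conorm [max(a, b)]: 0.59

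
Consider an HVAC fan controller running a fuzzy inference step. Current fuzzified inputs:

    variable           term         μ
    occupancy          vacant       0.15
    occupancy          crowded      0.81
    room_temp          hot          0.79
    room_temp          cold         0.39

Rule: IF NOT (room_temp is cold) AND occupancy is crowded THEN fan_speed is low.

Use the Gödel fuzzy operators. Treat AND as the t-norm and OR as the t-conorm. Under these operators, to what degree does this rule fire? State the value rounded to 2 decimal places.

0.61

firing strength: ¬cold=1−0.39=0.61, crowded=0.81; AND[min(a, b)] → w = 0.61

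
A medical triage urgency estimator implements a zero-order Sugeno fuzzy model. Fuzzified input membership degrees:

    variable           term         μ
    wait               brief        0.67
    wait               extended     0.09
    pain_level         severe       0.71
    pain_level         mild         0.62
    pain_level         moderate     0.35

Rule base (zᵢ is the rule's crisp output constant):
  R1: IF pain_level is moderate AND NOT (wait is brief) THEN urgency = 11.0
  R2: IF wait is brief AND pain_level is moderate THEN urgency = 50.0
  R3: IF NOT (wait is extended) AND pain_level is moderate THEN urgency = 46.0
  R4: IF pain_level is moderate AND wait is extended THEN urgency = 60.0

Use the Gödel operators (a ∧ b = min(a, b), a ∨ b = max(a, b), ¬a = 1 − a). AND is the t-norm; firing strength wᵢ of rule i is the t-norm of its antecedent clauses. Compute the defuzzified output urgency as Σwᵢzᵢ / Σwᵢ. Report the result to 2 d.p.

R1 (z=11.0): moderate=0.35, ¬brief=1−0.67=0.33; AND[min(a, b)] → w = 0.33
R2 (z=50.0): brief=0.67, moderate=0.35; AND[min(a, b)] → w = 0.35
R3 (z=46.0): ¬extended=1−0.09=0.91, moderate=0.35; AND[min(a, b)] → w = 0.35
R4 (z=60.0): moderate=0.35, extended=0.09; AND[min(a, b)] → w = 0.09
Weighted average = (0.33·11.0 + 0.35·50.0 + 0.35·46.0 + 0.09·60.0) / (0.33 + 0.35 + 0.35 + 0.09)
  = 42.6300 / 1.1200 = 38.06

38.06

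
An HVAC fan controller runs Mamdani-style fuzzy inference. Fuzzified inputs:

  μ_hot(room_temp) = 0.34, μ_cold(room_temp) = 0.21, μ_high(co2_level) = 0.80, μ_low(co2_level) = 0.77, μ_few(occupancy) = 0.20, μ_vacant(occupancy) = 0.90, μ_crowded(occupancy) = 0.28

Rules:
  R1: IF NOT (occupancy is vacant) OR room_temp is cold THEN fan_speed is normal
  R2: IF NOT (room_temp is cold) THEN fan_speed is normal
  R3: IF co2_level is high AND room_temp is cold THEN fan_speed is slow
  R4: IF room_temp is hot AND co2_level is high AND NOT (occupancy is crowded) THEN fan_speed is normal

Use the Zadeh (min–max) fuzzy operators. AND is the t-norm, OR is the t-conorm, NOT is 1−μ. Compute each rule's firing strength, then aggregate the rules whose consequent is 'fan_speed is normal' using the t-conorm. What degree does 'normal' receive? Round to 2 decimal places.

R1: ¬vacant=1−0.90=0.10, cold=0.21; OR[max(a, b)] → w = 0.21
R2: ¬cold=1−0.21=0.79 → w = 0.79
R3: high=0.80, cold=0.21; AND[min(a, b)] → w = 0.21
R4: hot=0.34, high=0.80, ¬crowded=1−0.28=0.72; AND[min(a, b)] → w = 0.34
Rules with consequent 'normal': {R1, R2, R4} → strengths 0.21, 0.79, 0.34
Aggregate via t-conorm [max(a, b)]: 0.79

0.79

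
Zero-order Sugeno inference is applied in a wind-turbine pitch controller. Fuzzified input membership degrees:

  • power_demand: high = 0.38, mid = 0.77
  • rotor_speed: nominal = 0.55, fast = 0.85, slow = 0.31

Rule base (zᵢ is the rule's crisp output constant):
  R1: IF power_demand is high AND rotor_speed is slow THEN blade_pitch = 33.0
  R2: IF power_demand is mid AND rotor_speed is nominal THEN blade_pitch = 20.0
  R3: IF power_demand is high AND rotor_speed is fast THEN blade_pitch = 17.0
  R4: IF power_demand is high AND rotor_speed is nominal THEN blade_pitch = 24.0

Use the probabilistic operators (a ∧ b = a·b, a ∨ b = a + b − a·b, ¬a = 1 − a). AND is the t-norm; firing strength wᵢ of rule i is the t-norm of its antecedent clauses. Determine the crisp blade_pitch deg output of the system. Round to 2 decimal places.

21.30

R1 (z=33.0): high=0.38, slow=0.31; AND[a·b] → w = 0.1178
R2 (z=20.0): mid=0.77, nominal=0.55; AND[a·b] → w = 0.4235
R3 (z=17.0): high=0.38, fast=0.85; AND[a·b] → w = 0.3230
R4 (z=24.0): high=0.38, nominal=0.55; AND[a·b] → w = 0.2090
Weighted average = (0.1178·33.0 + 0.4235·20.0 + 0.3230·17.0 + 0.2090·24.0) / (0.1178 + 0.4235 + 0.3230 + 0.2090)
  = 22.8644 / 1.0733 = 21.30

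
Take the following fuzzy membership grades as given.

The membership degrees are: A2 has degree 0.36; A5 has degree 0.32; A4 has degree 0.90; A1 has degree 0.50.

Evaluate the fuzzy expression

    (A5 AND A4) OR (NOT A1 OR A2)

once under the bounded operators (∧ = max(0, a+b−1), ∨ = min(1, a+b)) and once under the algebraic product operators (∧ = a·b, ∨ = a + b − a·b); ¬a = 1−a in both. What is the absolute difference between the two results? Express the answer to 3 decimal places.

0.228

Under bounded:
  A5 AND A4 = max(0, a+b−1) on (0.32, 0.90) = 0.22
  NOT A1 = 1 − 0.50 = 0.50
  NOT A1 OR A2 = min(1, a+b) on (0.50, 0.36) = 0.86
  (A5 AND A4) OR (NOT A1 OR A2) = min(1, a+b) on (0.22, 0.86) = 1.00
  → value = 1.0000
Under algebraic product:
  A5 AND A4 = a·b on (0.3200, 0.9000) = 0.2880
  NOT A1 = 1 − 0.5000 = 0.5000
  NOT A1 OR A2 = a + b − a·b on (0.5000, 0.3600) = 0.6800
  (A5 AND A4) OR (NOT A1 OR A2) = a + b − a·b on (0.2880, 0.6800) = 0.7722
  → value = 0.7722
|1.0000 − 0.7722| = 0.228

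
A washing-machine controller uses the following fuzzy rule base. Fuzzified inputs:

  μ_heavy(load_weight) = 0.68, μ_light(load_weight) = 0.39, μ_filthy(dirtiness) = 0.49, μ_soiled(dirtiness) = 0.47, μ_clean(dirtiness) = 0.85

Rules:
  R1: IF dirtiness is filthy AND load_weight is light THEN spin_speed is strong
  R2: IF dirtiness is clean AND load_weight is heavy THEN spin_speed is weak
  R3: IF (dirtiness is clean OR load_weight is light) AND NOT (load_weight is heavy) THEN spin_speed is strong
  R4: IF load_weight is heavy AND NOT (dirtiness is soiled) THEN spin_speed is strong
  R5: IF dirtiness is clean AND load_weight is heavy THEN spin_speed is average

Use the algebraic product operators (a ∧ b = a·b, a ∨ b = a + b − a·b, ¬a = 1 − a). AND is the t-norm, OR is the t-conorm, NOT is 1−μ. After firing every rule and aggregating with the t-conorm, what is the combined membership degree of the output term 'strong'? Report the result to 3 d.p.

R1: filthy=0.49, light=0.39; AND[a·b] → w = 0.1911
R2: clean=0.85, heavy=0.68; AND[a·b] → w = 0.5780
R3: (clean=0.85 OR light=0.39) = 0.9085; AND[a·b] with ¬heavy=1−0.68=0.32 → w = 0.2907
R4: heavy=0.68, ¬soiled=1−0.47=0.53; AND[a·b] → w = 0.3604
R5: clean=0.85, heavy=0.68; AND[a·b] → w = 0.5780
Rules with consequent 'strong': {R1, R3, R4} → strengths 0.1911, 0.2907, 0.3604
Aggregate via t-conorm [a + b − a·b]: 0.6330

0.633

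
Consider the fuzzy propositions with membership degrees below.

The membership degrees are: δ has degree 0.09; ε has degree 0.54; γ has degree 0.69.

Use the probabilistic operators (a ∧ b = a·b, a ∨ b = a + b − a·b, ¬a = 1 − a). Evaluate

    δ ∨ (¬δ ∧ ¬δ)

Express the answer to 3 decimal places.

¬δ = 1 − 0.0900 = 0.9100
¬δ = 1 − 0.0900 = 0.9100
¬δ ∧ ¬δ = a·b on (0.9100, 0.9100) = 0.8281
δ ∨ (¬δ ∧ ¬δ) = a + b − a·b on (0.0900, 0.8281) = 0.8436

0.844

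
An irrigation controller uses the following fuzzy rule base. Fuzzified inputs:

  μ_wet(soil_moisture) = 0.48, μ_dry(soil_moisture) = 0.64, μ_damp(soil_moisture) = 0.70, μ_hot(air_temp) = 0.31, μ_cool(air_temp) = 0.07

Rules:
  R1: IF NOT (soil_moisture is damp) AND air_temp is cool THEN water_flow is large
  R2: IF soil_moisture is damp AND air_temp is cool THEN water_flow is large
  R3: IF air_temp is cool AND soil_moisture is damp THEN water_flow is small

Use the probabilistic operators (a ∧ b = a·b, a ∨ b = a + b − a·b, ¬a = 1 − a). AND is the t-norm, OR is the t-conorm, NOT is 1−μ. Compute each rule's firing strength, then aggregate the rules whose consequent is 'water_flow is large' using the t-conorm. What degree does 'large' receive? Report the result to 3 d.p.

R1: ¬damp=1−0.70=0.30, cool=0.07; AND[a·b] → w = 0.0210
R2: damp=0.70, cool=0.07; AND[a·b] → w = 0.0490
R3: cool=0.07, damp=0.70; AND[a·b] → w = 0.0490
Rules with consequent 'large': {R1, R2} → strengths 0.0210, 0.0490
Aggregate via t-conorm [a + b − a·b]: 0.0690

0.069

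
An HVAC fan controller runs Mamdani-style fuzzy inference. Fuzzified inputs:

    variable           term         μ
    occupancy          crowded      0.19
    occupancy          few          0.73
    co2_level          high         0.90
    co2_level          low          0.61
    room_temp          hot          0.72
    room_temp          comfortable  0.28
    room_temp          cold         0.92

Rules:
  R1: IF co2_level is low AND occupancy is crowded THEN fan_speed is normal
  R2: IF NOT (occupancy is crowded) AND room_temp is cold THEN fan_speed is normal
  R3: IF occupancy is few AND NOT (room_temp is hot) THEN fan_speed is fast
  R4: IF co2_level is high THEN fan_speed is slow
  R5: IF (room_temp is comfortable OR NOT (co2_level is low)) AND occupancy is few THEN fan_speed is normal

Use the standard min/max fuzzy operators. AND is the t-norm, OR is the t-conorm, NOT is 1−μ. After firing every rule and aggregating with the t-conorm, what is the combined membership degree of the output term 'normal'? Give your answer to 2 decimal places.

0.81

R1: low=0.61, crowded=0.19; AND[min(a, b)] → w = 0.19
R2: ¬crowded=1−0.19=0.81, cold=0.92; AND[min(a, b)] → w = 0.81
R3: few=0.73, ¬hot=1−0.72=0.28; AND[min(a, b)] → w = 0.28
R4: high=0.90 → w = 0.90
R5: (comfortable=0.28 OR ¬low=1−0.61=0.39) = 0.39; AND[min(a, b)] with few=0.73 → w = 0.39
Rules with consequent 'normal': {R1, R2, R5} → strengths 0.19, 0.81, 0.39
Aggregate via t-conorm [max(a, b)]: 0.81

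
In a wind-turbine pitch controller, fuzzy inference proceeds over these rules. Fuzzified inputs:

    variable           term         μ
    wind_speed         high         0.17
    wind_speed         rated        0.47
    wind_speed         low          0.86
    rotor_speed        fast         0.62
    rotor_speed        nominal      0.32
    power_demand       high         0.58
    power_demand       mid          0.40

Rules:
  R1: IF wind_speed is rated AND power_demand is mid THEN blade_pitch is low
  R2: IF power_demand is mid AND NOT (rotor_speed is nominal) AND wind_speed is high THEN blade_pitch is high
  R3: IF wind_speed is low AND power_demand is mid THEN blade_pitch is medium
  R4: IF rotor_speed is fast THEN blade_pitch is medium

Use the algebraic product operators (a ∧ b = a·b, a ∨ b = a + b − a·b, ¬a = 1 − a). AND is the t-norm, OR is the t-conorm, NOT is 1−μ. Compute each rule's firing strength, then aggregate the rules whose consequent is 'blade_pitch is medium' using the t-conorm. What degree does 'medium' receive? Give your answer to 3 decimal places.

0.751

R1: rated=0.47, mid=0.40; AND[a·b] → w = 0.1880
R2: mid=0.40, ¬nominal=1−0.32=0.68, high=0.17; AND[a·b] → w = 0.0462
R3: low=0.86, mid=0.40; AND[a·b] → w = 0.3440
R4: fast=0.62 → w = 0.6200
Rules with consequent 'medium': {R3, R4} → strengths 0.3440, 0.6200
Aggregate via t-conorm [a + b − a·b]: 0.7507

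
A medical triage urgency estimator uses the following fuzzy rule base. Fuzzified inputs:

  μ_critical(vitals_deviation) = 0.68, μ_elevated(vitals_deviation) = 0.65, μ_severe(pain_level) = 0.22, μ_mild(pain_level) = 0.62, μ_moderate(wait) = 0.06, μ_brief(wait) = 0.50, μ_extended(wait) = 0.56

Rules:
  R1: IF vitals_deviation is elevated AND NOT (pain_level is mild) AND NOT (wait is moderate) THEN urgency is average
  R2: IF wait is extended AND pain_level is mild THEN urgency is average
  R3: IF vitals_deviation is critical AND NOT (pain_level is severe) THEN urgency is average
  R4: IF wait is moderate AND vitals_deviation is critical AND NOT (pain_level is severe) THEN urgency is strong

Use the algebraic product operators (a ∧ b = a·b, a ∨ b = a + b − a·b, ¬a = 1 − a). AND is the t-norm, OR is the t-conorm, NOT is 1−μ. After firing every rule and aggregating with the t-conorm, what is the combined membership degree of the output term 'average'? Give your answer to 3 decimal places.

0.765

R1: elevated=0.65, ¬mild=1−0.62=0.38, ¬moderate=1−0.06=0.94; AND[a·b] → w = 0.2322
R2: extended=0.56, mild=0.62; AND[a·b] → w = 0.3472
R3: critical=0.68, ¬severe=1−0.22=0.78; AND[a·b] → w = 0.5304
R4: moderate=0.06, critical=0.68, ¬severe=1−0.22=0.78; AND[a·b] → w = 0.0318
Rules with consequent 'average': {R1, R2, R3} → strengths 0.2322, 0.3472, 0.5304
Aggregate via t-conorm [a + b − a·b]: 0.7646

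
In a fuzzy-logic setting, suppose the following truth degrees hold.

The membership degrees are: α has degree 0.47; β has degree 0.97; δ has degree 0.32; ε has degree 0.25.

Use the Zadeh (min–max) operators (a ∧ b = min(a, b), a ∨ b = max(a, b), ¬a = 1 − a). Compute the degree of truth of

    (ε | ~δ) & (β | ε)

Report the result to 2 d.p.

~δ = 1 − 0.32 = 0.68
ε | ~δ = max(a, b) on (0.25, 0.68) = 0.68
β | ε = max(a, b) on (0.97, 0.25) = 0.97
(ε | ~δ) & (β | ε) = min(a, b) on (0.68, 0.97) = 0.68

0.68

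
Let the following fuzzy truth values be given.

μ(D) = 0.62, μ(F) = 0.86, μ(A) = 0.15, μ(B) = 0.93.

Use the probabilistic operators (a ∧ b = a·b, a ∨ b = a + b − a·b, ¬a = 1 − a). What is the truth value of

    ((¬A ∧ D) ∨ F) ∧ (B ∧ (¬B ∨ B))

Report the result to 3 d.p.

0.812

¬A = 1 − 0.1500 = 0.8500
¬A ∧ D = a·b on (0.8500, 0.6200) = 0.5270
(¬A ∧ D) ∨ F = a + b − a·b on (0.5270, 0.8600) = 0.9338
¬B = 1 − 0.9300 = 0.0700
¬B ∨ B = a + b − a·b on (0.0700, 0.9300) = 0.9349
B ∧ (¬B ∨ B) = a·b on (0.9300, 0.9349) = 0.8695
((¬A ∧ D) ∨ F) ∧ (B ∧ (¬B ∨ B)) = a·b on (0.9338, 0.8695) = 0.8119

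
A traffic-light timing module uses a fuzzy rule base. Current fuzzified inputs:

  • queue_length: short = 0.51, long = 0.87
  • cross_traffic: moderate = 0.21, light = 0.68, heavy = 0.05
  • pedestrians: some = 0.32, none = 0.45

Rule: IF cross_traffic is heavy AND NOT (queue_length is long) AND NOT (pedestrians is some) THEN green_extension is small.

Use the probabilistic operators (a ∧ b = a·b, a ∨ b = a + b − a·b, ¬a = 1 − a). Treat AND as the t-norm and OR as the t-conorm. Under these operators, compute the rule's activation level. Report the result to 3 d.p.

0.004

firing strength: heavy=0.05, ¬long=1−0.87=0.13, ¬some=1−0.32=0.68; AND[a·b] → w = 0.0044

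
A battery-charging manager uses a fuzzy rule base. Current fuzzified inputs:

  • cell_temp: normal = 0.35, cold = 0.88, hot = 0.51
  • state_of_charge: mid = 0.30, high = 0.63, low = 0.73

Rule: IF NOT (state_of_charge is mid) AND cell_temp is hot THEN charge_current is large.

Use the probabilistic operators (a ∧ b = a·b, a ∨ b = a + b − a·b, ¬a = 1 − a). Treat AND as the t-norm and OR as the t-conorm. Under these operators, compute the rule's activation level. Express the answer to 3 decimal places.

firing strength: ¬mid=1−0.30=0.70, hot=0.51; AND[a·b] → w = 0.3570

0.357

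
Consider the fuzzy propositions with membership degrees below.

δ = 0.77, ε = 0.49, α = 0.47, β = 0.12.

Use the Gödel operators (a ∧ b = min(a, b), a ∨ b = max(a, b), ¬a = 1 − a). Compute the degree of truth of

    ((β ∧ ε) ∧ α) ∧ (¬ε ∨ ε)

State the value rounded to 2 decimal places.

β ∧ ε = min(a, b) on (0.12, 0.49) = 0.12
(β ∧ ε) ∧ α = min(a, b) on (0.12, 0.47) = 0.12
¬ε = 1 − 0.49 = 0.51
¬ε ∨ ε = max(a, b) on (0.51, 0.49) = 0.51
((β ∧ ε) ∧ α) ∧ (¬ε ∨ ε) = min(a, b) on (0.12, 0.51) = 0.12

0.12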